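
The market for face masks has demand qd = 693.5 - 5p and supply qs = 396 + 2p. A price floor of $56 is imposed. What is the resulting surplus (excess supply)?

Equilibrium price would be p* = 42.5, so the floor at 56 binds.
At p = 56: qd = 413.5, qs = 508.
Surplus = 508 − 413.5 = 94.5.

Surplus = 94.5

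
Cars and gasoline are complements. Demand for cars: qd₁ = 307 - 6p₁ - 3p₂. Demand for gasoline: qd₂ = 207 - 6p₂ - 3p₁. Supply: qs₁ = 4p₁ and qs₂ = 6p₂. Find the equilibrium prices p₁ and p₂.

Market 1: 307 - 6p₁ - 3p₂ = 4p₁ → 10p₁ + 3p₂ = 307.
Market 2: 12p₂ + 3p₁ = 207.
Eliminating p₂: 12×(1) − 3×(2) gives 111p₁ = 3063, so p₁ = 1021/37.
Back-substitute into (2): p₂ = (207 − 3×1021/37) / 12 = 383/37.

p₁ = 1021/37, p₂ = 383/37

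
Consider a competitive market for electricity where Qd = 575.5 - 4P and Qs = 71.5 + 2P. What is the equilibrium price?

Set Qd = Qs: 575.5 - 4P = 71.5 + 2P.
504 = 6P, so P* = 84.
Q* = 575.5 − 4(84) = 239.5.

P* = 84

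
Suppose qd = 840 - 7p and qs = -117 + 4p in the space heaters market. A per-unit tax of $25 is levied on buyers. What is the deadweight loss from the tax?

Deadweight loss = 8750/11

Pre-tax equilibrium: p* = 87, q* = 231.
Tax on buyers shifts demand to qd = 840 − 7(p + 25) = 665 - 7p.
665 - 7p = -117 + 4p gives seller price ps = 782/11; buyers pay pb = 782/11 + 25 = 1057/11.
New quantity: q = 840 − 7(1057/11) = 1841/11.
DWL = ½ × 25 × (231 − 1841/11) = 8750/11.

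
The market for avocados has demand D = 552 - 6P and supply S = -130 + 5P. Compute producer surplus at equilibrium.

Producer surplus = 3240

Equilibrium: 552 - 6P = -130 + 5P gives P* = 62, Q* = 180.
Supply starts at P = 26 (where S = 0).
PS = ½(62 − 26)(180) = 3240.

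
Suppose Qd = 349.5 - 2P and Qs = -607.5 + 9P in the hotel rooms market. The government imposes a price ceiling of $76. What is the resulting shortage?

Shortage = 121

Equilibrium price would be P* = 87, so the ceiling at 76 binds.
At P = 76: Qd = 349.5 − 2(76) = 197.5, Qs = -607.5 + 9(76) = 76.5.
Shortage = 197.5 − 76.5 = 121.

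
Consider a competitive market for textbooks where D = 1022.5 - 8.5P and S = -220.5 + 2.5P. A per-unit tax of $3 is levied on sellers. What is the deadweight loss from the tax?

Deadweight loss = 765/88

Pre-tax equilibrium: P* = 113, Q* = 62.
Tax on sellers shifts supply to S = -220.5 + 2.5(P − 3) = -228 + 2.5P.
1022.5 - 8.5P = -228 + 2.5P gives buyer price Pb = 2501/22; sellers receive Ps = 2501/22 − 3 = 2435/22.
New quantity: Q = 1022.5 − 8.5(2501/22) = 2473/44.
DWL = ½ × 3 × (62 − 2473/44) = 765/88.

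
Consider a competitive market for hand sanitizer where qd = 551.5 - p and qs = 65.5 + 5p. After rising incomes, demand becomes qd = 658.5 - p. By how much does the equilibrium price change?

Original equilibrium: p* = 81, q* = 470.5.
New equilibrium: 658.5 - p = 65.5 + 5p, so 593 = 6p and p' = 593/6; q' = 658.5 − 1(593/6) = 1679/3.
Change in price: 593/6 − 81 = 107/6.

Δp = 107/6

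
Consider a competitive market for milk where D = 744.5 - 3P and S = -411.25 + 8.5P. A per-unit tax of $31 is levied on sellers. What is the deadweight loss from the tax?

Pre-tax equilibrium: P* = 100.5, Q* = 443.
Tax on sellers shifts supply to S = -411.25 + 8.5(P − 31) = -674.75 + 8.5P.
744.5 - 3P = -674.75 + 8.5P gives buyer price Pb = 5677/46; sellers receive Ps = 5677/46 − 31 = 4251/46.
New quantity: Q = 744.5 − 3(5677/46) = 8608/23.
DWL = ½ × 31 × (443 − 8608/23) = 49011/46.

Deadweight loss = 49011/46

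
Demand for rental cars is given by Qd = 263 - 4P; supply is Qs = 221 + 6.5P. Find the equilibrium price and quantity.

Set Qd = Qs: 263 - 4P = 221 + 6.5P.
42 = 10.5P, so P* = 4.
Q* = 263 − 4(4) = 247.

P* = 4, Q* = 247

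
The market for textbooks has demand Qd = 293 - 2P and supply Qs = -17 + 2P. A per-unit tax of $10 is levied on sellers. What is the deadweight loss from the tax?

Pre-tax equilibrium: P* = 77.5, Q* = 138.
Tax on sellers shifts supply to Qs = -17 + 2(P − 10) = -37 + 2P.
293 - 2P = -37 + 2P gives buyer price Pb = 82.5; sellers receive Ps = 82.5 − 10 = 72.5.
New quantity: Q = 293 − 2(82.5) = 128.
DWL = ½ × 10 × (138 − 128) = 50.

Deadweight loss = 50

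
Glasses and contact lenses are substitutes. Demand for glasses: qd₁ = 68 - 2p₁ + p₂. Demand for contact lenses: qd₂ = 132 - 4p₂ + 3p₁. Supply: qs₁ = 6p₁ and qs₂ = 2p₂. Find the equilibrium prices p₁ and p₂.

p₁ = 12, p₂ = 28

Market 1: 68 - 2p₁ + p₂ = 6p₁ → 8p₁ - p₂ = 68.
Market 2: 6p₂ - 3p₁ = 132.
Eliminating p₂: 6×(1) + 1×(2) gives 45p₁ = 540, so p₁ = 12.
Back-substitute into (2): p₂ = (132 + 3×12) / 6 = 28.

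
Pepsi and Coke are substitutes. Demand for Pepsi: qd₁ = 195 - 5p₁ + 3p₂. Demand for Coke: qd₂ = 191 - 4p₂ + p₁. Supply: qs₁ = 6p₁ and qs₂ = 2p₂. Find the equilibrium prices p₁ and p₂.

p₁ = 83/3, p₂ = 328/9

Market 1: 195 - 5p₁ + 3p₂ = 6p₁ → 11p₁ - 3p₂ = 195.
Market 2: 6p₂ - p₁ = 191.
Eliminating p₂: 6×(1) + 3×(2) gives 63p₁ = 1743, so p₁ = 83/3.
Back-substitute into (2): p₂ = (191 + 1×83/3) / 6 = 328/9.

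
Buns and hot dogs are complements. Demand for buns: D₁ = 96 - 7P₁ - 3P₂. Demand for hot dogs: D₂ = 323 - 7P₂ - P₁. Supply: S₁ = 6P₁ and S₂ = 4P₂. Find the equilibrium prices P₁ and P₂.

P₁ = 87/140, P₂ = 4103/140

Market 1: 96 - 7P₁ - 3P₂ = 6P₁ → 13P₁ + 3P₂ = 96.
Market 2: 11P₂ + P₁ = 323.
Eliminating P₂: 11×(1) − 3×(2) gives 140P₁ = 87, so P₁ = 87/140.
Back-substitute into (2): P₂ = (323 − 1×87/140) / 11 = 4103/140.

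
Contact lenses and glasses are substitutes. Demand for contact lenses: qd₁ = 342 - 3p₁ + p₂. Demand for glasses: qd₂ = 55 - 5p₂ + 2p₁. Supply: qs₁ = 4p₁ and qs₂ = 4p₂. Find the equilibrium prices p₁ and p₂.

p₁ = 3133/61, p₂ = 1069/61

Market 1: 342 - 3p₁ + p₂ = 4p₁ → 7p₁ - p₂ = 342.
Market 2: 9p₂ - 2p₁ = 55.
Eliminating p₂: 9×(1) + 1×(2) gives 61p₁ = 3133, so p₁ = 3133/61.
Back-substitute into (2): p₂ = (55 + 2×3133/61) / 9 = 1069/61.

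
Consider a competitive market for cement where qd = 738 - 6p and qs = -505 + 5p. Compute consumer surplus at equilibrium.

Equilibrium: 738 - 6p = -505 + 5p gives p* = 113, q* = 60.
Demand choke price (qd = 0): p = 123.
CS = ½(123 − 113)(60) = 300.

Consumer surplus = 300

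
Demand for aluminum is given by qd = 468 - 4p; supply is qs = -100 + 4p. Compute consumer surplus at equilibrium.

Consumer surplus = 4232

Equilibrium: 468 - 4p = -100 + 4p gives p* = 71, q* = 184.
Demand choke price (qd = 0): p = 117.
CS = ½(117 − 71)(184) = 4232.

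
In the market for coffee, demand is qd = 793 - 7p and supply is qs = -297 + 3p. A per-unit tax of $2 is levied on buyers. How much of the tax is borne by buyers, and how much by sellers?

Pre-tax equilibrium: p* = 109, q* = 30.
Tax on buyers shifts demand to qd = 793 − 7(p + 2) = 779 - 7p.
779 - 7p = -297 + 3p gives seller price ps = 107.6; buyers pay pb = 107.6 + 2 = 109.6.
New quantity: q = 793 − 7(109.6) = 25.8.
Buyer burden = 109.6 − 109 = 0.6; seller burden = 109 − 107.6 = 1.4.

Buyers bear $0.6, sellers bear $1.4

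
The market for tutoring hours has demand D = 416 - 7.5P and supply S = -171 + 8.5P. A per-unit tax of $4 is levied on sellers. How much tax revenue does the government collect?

Pre-tax equilibrium: P* = 36.6875, Q* = 140.84375.
Tax on sellers shifts supply to S = -171 + 8.5(P − 4) = -205 + 8.5P.
416 - 7.5P = -205 + 8.5P gives buyer price Pb = 38.8125; sellers receive Ps = 38.8125 − 4 = 34.8125.
New quantity: Q = 416 − 7.5(38.8125) = 124.90625.
Revenue = 4 × 124.90625 = 499.625.

Tax revenue = 499.625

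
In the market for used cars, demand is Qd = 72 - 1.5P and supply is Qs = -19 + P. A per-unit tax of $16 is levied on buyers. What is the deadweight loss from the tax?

Deadweight loss = 76.8

Pre-tax equilibrium: P* = 36.4, Q* = 17.4.
Tax on buyers shifts demand to Qd = 72 − 1.5(P + 16) = 48 - 1.5P.
48 - 1.5P = -19 + P gives seller price Ps = 26.8; buyers pay Pb = 26.8 + 16 = 42.8.
New quantity: Q = 72 − 1.5(42.8) = 7.8.
DWL = ½ × 16 × (17.4 − 7.8) = 76.8.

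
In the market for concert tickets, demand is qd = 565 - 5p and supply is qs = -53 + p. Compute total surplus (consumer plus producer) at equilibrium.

Equilibrium: 565 - 5p = -53 + p gives p* = 103, q* = 50.
Demand choke price: p = 113; supply starts at p = 53.
CS = ½(113 − 103)(50) = 250; PS = ½(103 − 53)(50) = 1250.

Total surplus = 1500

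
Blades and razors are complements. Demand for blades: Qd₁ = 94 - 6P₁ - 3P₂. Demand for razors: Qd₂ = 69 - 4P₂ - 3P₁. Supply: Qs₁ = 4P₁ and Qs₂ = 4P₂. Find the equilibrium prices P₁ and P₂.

P₁ = 545/71, P₂ = 408/71

Market 1: 94 - 6P₁ - 3P₂ = 4P₁ → 10P₁ + 3P₂ = 94.
Market 2: 8P₂ + 3P₁ = 69.
Eliminating P₂: 8×(1) − 3×(2) gives 71P₁ = 545, so P₁ = 545/71.
Back-substitute into (2): P₂ = (69 − 3×545/71) / 8 = 408/71.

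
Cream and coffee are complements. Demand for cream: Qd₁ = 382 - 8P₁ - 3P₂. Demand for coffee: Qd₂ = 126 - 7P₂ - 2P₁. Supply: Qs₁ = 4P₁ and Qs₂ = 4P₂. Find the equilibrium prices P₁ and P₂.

P₁ = 1912/63, P₂ = 374/63

Market 1: 382 - 8P₁ - 3P₂ = 4P₁ → 12P₁ + 3P₂ = 382.
Market 2: 11P₂ + 2P₁ = 126.
Eliminating P₂: 11×(1) − 3×(2) gives 126P₁ = 3824, so P₁ = 1912/63.
Back-substitute into (2): P₂ = (126 − 2×1912/63) / 11 = 374/63.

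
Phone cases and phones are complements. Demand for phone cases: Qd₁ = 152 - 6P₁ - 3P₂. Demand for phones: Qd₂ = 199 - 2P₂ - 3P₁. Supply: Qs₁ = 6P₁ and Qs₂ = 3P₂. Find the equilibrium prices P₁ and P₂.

P₁ = 163/51, P₂ = 644/17

Market 1: 152 - 6P₁ - 3P₂ = 6P₁ → 12P₁ + 3P₂ = 152.
Market 2: 5P₂ + 3P₁ = 199.
Eliminating P₂: 5×(1) − 3×(2) gives 51P₁ = 163, so P₁ = 163/51.
Back-substitute into (2): P₂ = (199 − 3×163/51) / 5 = 644/17.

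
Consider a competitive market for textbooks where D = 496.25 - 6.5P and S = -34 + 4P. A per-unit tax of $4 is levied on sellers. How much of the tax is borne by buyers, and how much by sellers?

Pre-tax equilibrium: P* = 50.5, Q* = 168.
Tax on sellers shifts supply to S = -34 + 4(P − 4) = -50 + 4P.
496.25 - 6.5P = -50 + 4P gives buyer price Pb = 2185/42; sellers receive Ps = 2185/42 − 4 = 2017/42.
New quantity: Q = 496.25 − 6.5(2185/42) = 3320/21.
Buyer burden = 2185/42 − 50.5 = 32/21; seller burden = 50.5 − 2017/42 = 52/21.

Buyers bear 32/21, sellers bear 52/21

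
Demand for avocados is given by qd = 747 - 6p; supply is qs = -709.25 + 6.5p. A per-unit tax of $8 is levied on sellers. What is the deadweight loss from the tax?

Pre-tax equilibrium: p* = 116.5, q* = 48.
Tax on sellers shifts supply to qs = -709.25 + 6.5(p − 8) = -761.25 + 6.5p.
747 - 6p = -761.25 + 6.5p gives buyer price pb = 120.66; sellers receive ps = 120.66 − 8 = 112.66.
New quantity: q = 747 − 6(120.66) = 23.04.
DWL = ½ × 8 × (48 − 23.04) = 99.84.

Deadweight loss = 99.84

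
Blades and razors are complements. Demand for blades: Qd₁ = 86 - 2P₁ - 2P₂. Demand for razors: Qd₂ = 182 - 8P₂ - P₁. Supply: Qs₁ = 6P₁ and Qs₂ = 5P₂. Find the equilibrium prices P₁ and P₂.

P₁ = 377/51, P₂ = 685/51

Market 1: 86 - 2P₁ - 2P₂ = 6P₁ → 8P₁ + 2P₂ = 86.
Market 2: 13P₂ + P₁ = 182.
Eliminating P₂: 13×(1) − 2×(2) gives 102P₁ = 754, so P₁ = 377/51.
Back-substitute into (2): P₂ = (182 − 1×377/51) / 13 = 685/51.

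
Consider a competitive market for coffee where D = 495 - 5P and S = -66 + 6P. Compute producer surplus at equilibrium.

Producer surplus = 4800

Equilibrium: 495 - 5P = -66 + 6P gives P* = 51, Q* = 240.
Supply starts at P = 11 (where S = 0).
PS = ½(51 − 11)(240) = 4800.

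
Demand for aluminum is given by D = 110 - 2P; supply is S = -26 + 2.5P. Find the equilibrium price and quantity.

P* = 272/9, Q* = 446/9

Set D = S: 110 - 2P = -26 + 2.5P.
136 = 4.5P, so P* = 272/9.
Q* = 110 − 2(272/9) = 446/9.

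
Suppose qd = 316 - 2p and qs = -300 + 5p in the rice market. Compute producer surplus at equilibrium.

Equilibrium: 316 - 2p = -300 + 5p gives p* = 88, q* = 140.
Supply starts at p = 60 (where qs = 0).
PS = ½(88 − 60)(140) = 1960.

Producer surplus = 1960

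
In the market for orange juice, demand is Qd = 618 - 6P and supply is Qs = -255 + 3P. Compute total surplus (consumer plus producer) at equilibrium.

Total surplus = 324

Equilibrium: 618 - 6P = -255 + 3P gives P* = 97, Q* = 36.
Demand choke price: P = 103; supply starts at P = 85.
CS = ½(103 − 97)(36) = 108; PS = ½(97 − 85)(36) = 216.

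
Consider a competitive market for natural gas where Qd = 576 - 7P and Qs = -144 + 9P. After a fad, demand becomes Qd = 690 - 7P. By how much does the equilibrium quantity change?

ΔQ = 64.125

Original equilibrium: P* = 45, Q* = 261.
New equilibrium: 690 - 7P = -144 + 9P, so 834 = 16P and P' = 52.125; Q' = 690 − 7(52.125) = 325.125.
Change in quantity: 325.125 − 261 = 64.125.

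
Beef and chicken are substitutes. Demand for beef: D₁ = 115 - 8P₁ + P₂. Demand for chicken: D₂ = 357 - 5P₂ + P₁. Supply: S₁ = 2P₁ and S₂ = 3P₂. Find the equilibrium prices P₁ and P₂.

Market 1: 115 - 8P₁ + P₂ = 2P₁ → 10P₁ - P₂ = 115.
Market 2: 8P₂ - P₁ = 357.
Eliminating P₂: 8×(1) + 1×(2) gives 79P₁ = 1277, so P₁ = 1277/79.
Back-substitute into (2): P₂ = (357 + 1×1277/79) / 8 = 3685/79.

P₁ = 1277/79, P₂ = 3685/79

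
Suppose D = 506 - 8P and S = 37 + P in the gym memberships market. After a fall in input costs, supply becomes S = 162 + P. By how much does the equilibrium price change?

ΔP = -125/9

Original equilibrium: P* = 469/9, Q* = 802/9.
New equilibrium: 506 - 8P = 162 + P, so 344 = 9P and P' = 344/9; Q' = 506 − 8(344/9) = 1802/9.
Change in price: 344/9 − 469/9 = -125/9.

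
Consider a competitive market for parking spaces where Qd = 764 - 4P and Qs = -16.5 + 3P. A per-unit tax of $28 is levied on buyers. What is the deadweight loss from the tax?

Pre-tax equilibrium: P* = 111.5, Q* = 318.
Tax on buyers shifts demand to Qd = 764 − 4(P + 28) = 652 - 4P.
652 - 4P = -16.5 + 3P gives seller price Ps = 95.5; buyers pay Pb = 95.5 + 28 = 123.5.
New quantity: Q = 764 − 4(123.5) = 270.
DWL = ½ × 28 × (318 − 270) = 672.

Deadweight loss = 672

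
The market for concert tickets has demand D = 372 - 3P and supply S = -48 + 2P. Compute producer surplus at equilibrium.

Equilibrium: 372 - 3P = -48 + 2P gives P* = 84, Q* = 120.
Supply starts at P = 24 (where S = 0).
PS = ½(84 − 24)(120) = 3600.

Producer surplus = 3600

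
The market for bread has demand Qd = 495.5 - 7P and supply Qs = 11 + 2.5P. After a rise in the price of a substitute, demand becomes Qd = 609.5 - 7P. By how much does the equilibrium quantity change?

ΔQ = 30

Original equilibrium: P* = 51, Q* = 138.5.
New equilibrium: 609.5 - 7P = 11 + 2.5P, so 598.5 = 9.5P and P' = 63; Q' = 609.5 − 7(63) = 168.5.
Change in quantity: 168.5 − 138.5 = 30.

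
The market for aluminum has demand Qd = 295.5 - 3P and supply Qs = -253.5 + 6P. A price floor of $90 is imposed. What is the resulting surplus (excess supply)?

Surplus = 261

Equilibrium price would be P* = 61, so the floor at 90 binds.
At P = 90: Qd = 25.5, Qs = 286.5.
Surplus = 286.5 − 25.5 = 261.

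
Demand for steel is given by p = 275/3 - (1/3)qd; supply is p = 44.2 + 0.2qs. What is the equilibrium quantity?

q* = 89

Set the two price expressions equal: 275/3 - (1/3)q = 44.2 + 0.2q.
712/15 = (8/15)q, so q* = 89.
p* = 275/3 − (1/3)(89) = 62.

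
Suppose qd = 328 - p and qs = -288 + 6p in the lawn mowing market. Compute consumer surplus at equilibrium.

Consumer surplus = 28800

Equilibrium: 328 - p = -288 + 6p gives p* = 88, q* = 240.
Demand choke price (qd = 0): p = 328.
CS = ½(328 − 88)(240) = 28800.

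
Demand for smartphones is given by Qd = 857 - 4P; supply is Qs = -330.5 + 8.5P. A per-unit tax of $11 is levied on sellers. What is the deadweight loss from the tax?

Deadweight loss = 164.56

Pre-tax equilibrium: P* = 95, Q* = 477.
Tax on sellers shifts supply to Qs = -330.5 + 8.5(P − 11) = -424 + 8.5P.
857 - 4P = -424 + 8.5P gives buyer price Pb = 102.48; sellers receive Ps = 102.48 − 11 = 91.48.
New quantity: Q = 857 − 4(102.48) = 447.08.
DWL = ½ × 11 × (477 − 447.08) = 164.56.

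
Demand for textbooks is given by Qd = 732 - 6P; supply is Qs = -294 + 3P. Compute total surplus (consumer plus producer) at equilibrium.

Equilibrium: 732 - 6P = -294 + 3P gives P* = 114, Q* = 48.
Demand choke price: P = 122; supply starts at P = 98.
CS = ½(122 − 114)(48) = 192; PS = ½(114 − 98)(48) = 384.

Total surplus = 576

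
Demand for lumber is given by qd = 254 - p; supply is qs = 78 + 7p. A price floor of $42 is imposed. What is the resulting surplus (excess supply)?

Equilibrium price would be p* = 22, so the floor at 42 binds.
At p = 42: qd = 212, qs = 372.
Surplus = 372 − 212 = 160.

Surplus = 160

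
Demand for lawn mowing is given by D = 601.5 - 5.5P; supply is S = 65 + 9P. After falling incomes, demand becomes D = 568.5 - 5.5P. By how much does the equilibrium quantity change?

Original equilibrium: P* = 37, Q* = 398.
New equilibrium: 568.5 - 5.5P = 65 + 9P, so 503.5 = 14.5P and P' = 1007/29; Q' = 568.5 − 5.5(1007/29) = 10948/29.
Change in quantity: 10948/29 − 398 = -594/29.

ΔQ = -594/29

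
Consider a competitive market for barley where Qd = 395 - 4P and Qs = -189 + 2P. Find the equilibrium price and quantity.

P* = 292/3, Q* = 17/3

Set Qd = Qs: 395 - 4P = -189 + 2P.
584 = 6P, so P* = 292/3.
Q* = 395 − 4(292/3) = 17/3.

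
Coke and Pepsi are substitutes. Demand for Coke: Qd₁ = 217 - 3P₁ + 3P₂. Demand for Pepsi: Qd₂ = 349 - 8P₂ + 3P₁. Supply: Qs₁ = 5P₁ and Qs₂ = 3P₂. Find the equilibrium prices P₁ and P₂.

P₁ = 3434/79, P₂ = 3443/79

Market 1: 217 - 3P₁ + 3P₂ = 5P₁ → 8P₁ - 3P₂ = 217.
Market 2: 11P₂ - 3P₁ = 349.
Eliminating P₂: 11×(1) + 3×(2) gives 79P₁ = 3434, so P₁ = 3434/79.
Back-substitute into (2): P₂ = (349 + 3×3434/79) / 11 = 3443/79.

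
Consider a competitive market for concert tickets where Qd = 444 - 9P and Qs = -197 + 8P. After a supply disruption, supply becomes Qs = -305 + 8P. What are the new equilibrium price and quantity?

Original equilibrium: P* = 641/17, Q* = 1779/17.
New equilibrium: 444 - 9P = -305 + 8P, so 749 = 17P and P' = 749/17; Q' = 444 − 9(749/17) = 807/17.

P' = 749/17, Q' = 807/17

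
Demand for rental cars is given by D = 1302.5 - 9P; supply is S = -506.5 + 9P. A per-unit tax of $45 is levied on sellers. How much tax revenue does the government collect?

Pre-tax equilibrium: P* = 100.5, Q* = 398.
Tax on sellers shifts supply to S = -506.5 + 9(P − 45) = -911.5 + 9P.
1302.5 - 9P = -911.5 + 9P gives buyer price Pb = 123; sellers receive Ps = 123 − 45 = 78.
New quantity: Q = 1302.5 − 9(123) = 195.5.
Revenue = 45 × 195.5 = 8797.5.

Tax revenue = 8797.5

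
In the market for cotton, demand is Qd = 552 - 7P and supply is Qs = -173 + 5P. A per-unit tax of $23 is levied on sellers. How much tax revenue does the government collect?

Pre-tax equilibrium: P* = 725/12, Q* = 1549/12.
Tax on sellers shifts supply to Qs = -173 + 5(P − 23) = -288 + 5P.
552 - 7P = -288 + 5P gives buyer price Pb = 70; sellers receive Ps = 70 − 23 = 47.
New quantity: Q = 552 − 7(70) = 62.
Revenue = 23 × 62 = 1426.

Tax revenue = 1426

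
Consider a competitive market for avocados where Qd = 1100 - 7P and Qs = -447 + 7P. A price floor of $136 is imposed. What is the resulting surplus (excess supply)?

Surplus = 357

Equilibrium price would be P* = 110.5, so the floor at 136 binds.
At P = 136: Qd = 148, Qs = 505.
Surplus = 505 − 148 = 357.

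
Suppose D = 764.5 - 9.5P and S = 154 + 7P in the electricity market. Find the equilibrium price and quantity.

Set D = S: 764.5 - 9.5P = 154 + 7P.
610.5 = 16.5P, so P* = 37.
Q* = 764.5 − 9.5(37) = 413.

P* = 37, Q* = 413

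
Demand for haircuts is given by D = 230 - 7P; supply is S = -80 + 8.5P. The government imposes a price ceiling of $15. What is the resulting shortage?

Equilibrium price would be P* = 20, so the ceiling at 15 binds.
At P = 15: D = 230 − 7(15) = 125, S = -80 + 8.5(15) = 47.5.
Shortage = 125 − 47.5 = 77.5.

Shortage = 77.5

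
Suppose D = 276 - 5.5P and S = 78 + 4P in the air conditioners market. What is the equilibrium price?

Set D = S: 276 - 5.5P = 78 + 4P.
198 = 9.5P, so P* = 396/19.
Q* = 276 − 5.5(396/19) = 3066/19.

P* = 396/19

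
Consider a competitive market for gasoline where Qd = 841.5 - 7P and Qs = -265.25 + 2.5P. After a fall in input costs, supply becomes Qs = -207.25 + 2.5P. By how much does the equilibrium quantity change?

Original equilibrium: P* = 116.5, Q* = 26.
New equilibrium: 841.5 - 7P = -207.25 + 2.5P, so 1048.75 = 9.5P and P' = 4195/38; Q' = 841.5 − 7(4195/38) = 1306/19.
Change in quantity: 1306/19 − 26 = 812/19.

ΔQ = 812/19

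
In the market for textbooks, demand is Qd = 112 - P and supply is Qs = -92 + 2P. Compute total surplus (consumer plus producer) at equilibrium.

Equilibrium: 112 - P = -92 + 2P gives P* = 68, Q* = 44.
Demand choke price: P = 112; supply starts at P = 46.
CS = ½(112 − 68)(44) = 968; PS = ½(68 − 46)(44) = 484.

Total surplus = 1452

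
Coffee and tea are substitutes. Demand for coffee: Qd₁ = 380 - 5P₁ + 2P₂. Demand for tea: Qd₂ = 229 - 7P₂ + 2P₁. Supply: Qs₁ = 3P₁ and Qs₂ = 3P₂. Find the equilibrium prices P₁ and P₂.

Market 1: 380 - 5P₁ + 2P₂ = 3P₁ → 8P₁ - 2P₂ = 380.
Market 2: 10P₂ - 2P₁ = 229.
Eliminating P₂: 10×(1) + 2×(2) gives 76P₁ = 4258, so P₁ = 2129/38.
Back-substitute into (2): P₂ = (229 + 2×2129/38) / 10 = 648/19.

P₁ = 2129/38, P₂ = 648/19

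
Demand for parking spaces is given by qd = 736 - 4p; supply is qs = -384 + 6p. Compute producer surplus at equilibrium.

Equilibrium: 736 - 4p = -384 + 6p gives p* = 112, q* = 288.
Supply starts at p = 64 (where qs = 0).
PS = ½(112 − 64)(288) = 6912.

Producer surplus = 6912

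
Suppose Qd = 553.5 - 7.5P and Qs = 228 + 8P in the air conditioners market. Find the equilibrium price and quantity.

P* = 21, Q* = 396

Set Qd = Qs: 553.5 - 7.5P = 228 + 8P.
325.5 = 15.5P, so P* = 21.
Q* = 553.5 − 7.5(21) = 396.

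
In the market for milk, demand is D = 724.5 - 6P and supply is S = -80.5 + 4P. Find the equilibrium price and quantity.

P* = 80.5, Q* = 241.5

Set D = S: 724.5 - 6P = -80.5 + 4P.
805 = 10P, so P* = 80.5.
Q* = 724.5 − 6(80.5) = 241.5.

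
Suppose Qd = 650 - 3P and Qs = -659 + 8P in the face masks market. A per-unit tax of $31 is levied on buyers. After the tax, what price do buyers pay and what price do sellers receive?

Pre-tax equilibrium: P* = 119, Q* = 293.
Tax on buyers shifts demand to Qd = 650 − 3(P + 31) = 557 - 3P.
557 - 3P = -659 + 8P gives seller price Ps = 1216/11; buyers pay Pb = 1216/11 + 31 = 1557/11.
New quantity: Q = 650 − 3(1557/11) = 2479/11.

Buyers pay 1557/11, sellers receive 1216/11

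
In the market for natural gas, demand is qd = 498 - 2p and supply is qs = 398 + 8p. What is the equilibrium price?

p* = 10

Set qd = qs: 498 - 2p = 398 + 8p.
100 = 10p, so p* = 10.
q* = 498 − 2(10) = 478.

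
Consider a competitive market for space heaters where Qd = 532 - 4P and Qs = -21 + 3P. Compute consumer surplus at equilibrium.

Consumer surplus = 5832

Equilibrium: 532 - 4P = -21 + 3P gives P* = 79, Q* = 216.
Demand choke price (Qd = 0): P = 133.
CS = ½(133 − 79)(216) = 5832.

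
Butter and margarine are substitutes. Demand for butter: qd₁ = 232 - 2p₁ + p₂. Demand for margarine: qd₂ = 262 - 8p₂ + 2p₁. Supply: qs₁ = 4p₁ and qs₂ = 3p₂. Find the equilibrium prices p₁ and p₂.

p₁ = 43.96875, p₂ = 31.8125

Market 1: 232 - 2p₁ + p₂ = 4p₁ → 6p₁ - p₂ = 232.
Market 2: 11p₂ - 2p₁ = 262.
Eliminating p₂: 11×(1) + 1×(2) gives 64p₁ = 2814, so p₁ = 43.96875.
Back-substitute into (2): p₂ = (262 + 2×43.96875) / 11 = 31.8125.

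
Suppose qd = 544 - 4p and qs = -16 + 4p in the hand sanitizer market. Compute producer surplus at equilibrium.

Equilibrium: 544 - 4p = -16 + 4p gives p* = 70, q* = 264.
Supply starts at p = 4 (where qs = 0).
PS = ½(70 − 4)(264) = 8712.

Producer surplus = 8712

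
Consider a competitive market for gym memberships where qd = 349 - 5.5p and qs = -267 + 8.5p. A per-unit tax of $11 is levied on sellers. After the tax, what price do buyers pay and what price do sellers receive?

Pre-tax equilibrium: p* = 44, q* = 107.
Tax on sellers shifts supply to qs = -267 + 8.5(p − 11) = -360.5 + 8.5p.
349 - 5.5p = -360.5 + 8.5p gives buyer price pb = 1419/28; sellers receive ps = 1419/28 − 11 = 1111/28.
New quantity: q = 349 − 5.5(1419/28) = 3935/56.

Buyers pay 1419/28, sellers receive 1111/28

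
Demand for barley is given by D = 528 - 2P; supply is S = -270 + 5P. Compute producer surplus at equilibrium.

Equilibrium: 528 - 2P = -270 + 5P gives P* = 114, Q* = 300.
Supply starts at P = 54 (where S = 0).
PS = ½(114 − 54)(300) = 9000.

Producer surplus = 9000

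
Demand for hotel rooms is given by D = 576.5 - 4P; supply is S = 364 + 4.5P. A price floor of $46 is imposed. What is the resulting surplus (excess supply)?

Equilibrium price would be P* = 25, so the floor at 46 binds.
At P = 46: D = 392.5, S = 571.
Surplus = 571 − 392.5 = 178.5.

Surplus = 178.5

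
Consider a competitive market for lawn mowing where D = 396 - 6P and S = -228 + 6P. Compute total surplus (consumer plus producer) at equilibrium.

Equilibrium: 396 - 6P = -228 + 6P gives P* = 52, Q* = 84.
Demand choke price: P = 66; supply starts at P = 38.
CS = ½(66 − 52)(84) = 588; PS = ½(52 − 38)(84) = 588.

Total surplus = 1176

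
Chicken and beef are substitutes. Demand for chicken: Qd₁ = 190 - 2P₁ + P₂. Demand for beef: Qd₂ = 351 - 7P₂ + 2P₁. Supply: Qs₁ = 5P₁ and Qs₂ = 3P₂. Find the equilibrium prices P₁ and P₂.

Market 1: 190 - 2P₁ + P₂ = 5P₁ → 7P₁ - P₂ = 190.
Market 2: 10P₂ - 2P₁ = 351.
Eliminating P₂: 10×(1) + 1×(2) gives 68P₁ = 2251, so P₁ = 2251/68.
Back-substitute into (2): P₂ = (351 + 2×2251/68) / 10 = 2837/68.

P₁ = 2251/68, P₂ = 2837/68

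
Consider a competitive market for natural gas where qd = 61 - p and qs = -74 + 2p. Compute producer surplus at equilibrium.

Equilibrium: 61 - p = -74 + 2p gives p* = 45, q* = 16.
Supply starts at p = 37 (where qs = 0).
PS = ½(45 − 37)(16) = 64.

Producer surplus = 64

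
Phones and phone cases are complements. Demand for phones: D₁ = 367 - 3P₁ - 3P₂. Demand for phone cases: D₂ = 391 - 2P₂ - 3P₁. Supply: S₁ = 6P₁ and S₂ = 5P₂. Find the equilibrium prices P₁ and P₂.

P₁ = 698/27, P₂ = 403/9

Market 1: 367 - 3P₁ - 3P₂ = 6P₁ → 9P₁ + 3P₂ = 367.
Market 2: 7P₂ + 3P₁ = 391.
Eliminating P₂: 7×(1) − 3×(2) gives 54P₁ = 1396, so P₁ = 698/27.
Back-substitute into (2): P₂ = (391 − 3×698/27) / 7 = 403/9.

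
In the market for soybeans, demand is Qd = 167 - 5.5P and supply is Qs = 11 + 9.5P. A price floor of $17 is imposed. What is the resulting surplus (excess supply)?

Surplus = 99

Equilibrium price would be P* = 10.4, so the floor at 17 binds.
At P = 17: Qd = 73.5, Qs = 172.5.
Surplus = 172.5 − 73.5 = 99.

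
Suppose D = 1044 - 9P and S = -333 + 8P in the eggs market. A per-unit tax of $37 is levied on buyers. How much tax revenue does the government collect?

Tax revenue = 99567/17

Pre-tax equilibrium: P* = 81, Q* = 315.
Tax on buyers shifts demand to D = 1044 − 9(P + 37) = 711 - 9P.
711 - 9P = -333 + 8P gives seller price Ps = 1044/17; buyers pay Pb = 1044/17 + 37 = 1673/17.
New quantity: Q = 1044 − 9(1673/17) = 2691/17.
Revenue = 37 × 2691/17 = 99567/17.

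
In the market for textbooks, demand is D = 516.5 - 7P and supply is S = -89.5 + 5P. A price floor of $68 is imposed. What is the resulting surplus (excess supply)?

Surplus = 210

Equilibrium price would be P* = 50.5, so the floor at 68 binds.
At P = 68: D = 40.5, S = 250.5.
Surplus = 250.5 − 40.5 = 210.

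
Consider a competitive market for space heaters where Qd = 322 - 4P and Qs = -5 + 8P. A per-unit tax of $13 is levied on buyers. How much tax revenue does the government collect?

Tax revenue = 6955/3

Pre-tax equilibrium: P* = 27.25, Q* = 213.
Tax on buyers shifts demand to Qd = 322 − 4(P + 13) = 270 - 4P.
270 - 4P = -5 + 8P gives seller price Ps = 275/12; buyers pay Pb = 275/12 + 13 = 431/12.
New quantity: Q = 322 − 4(431/12) = 535/3.
Revenue = 13 × 535/3 = 6955/3.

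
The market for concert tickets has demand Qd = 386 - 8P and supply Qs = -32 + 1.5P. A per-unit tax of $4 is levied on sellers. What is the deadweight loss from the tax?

Deadweight loss = 192/19

Pre-tax equilibrium: P* = 44, Q* = 34.
Tax on sellers shifts supply to Qs = -32 + 1.5(P − 4) = -38 + 1.5P.
386 - 8P = -38 + 1.5P gives buyer price Pb = 848/19; sellers receive Ps = 848/19 − 4 = 772/19.
New quantity: Q = 386 − 8(848/19) = 550/19.
DWL = ½ × 4 × (34 − 550/19) = 192/19.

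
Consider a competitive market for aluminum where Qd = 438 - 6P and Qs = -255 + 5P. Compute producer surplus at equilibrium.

Producer surplus = 360

Equilibrium: 438 - 6P = -255 + 5P gives P* = 63, Q* = 60.
Supply starts at P = 51 (where Qs = 0).
PS = ½(63 − 51)(60) = 360.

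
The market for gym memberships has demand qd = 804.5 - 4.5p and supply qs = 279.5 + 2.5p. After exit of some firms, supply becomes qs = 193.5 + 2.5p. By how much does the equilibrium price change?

Original equilibrium: p* = 75, q* = 467.
New equilibrium: 804.5 - 4.5p = 193.5 + 2.5p, so 611 = 7p and p' = 611/7; q' = 804.5 − 4.5(611/7) = 2882/7.
Change in price: 611/7 − 75 = 86/7.

Δp = 86/7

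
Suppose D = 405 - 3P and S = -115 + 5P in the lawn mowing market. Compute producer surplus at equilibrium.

Equilibrium: 405 - 3P = -115 + 5P gives P* = 65, Q* = 210.
Supply starts at P = 23 (where S = 0).
PS = ½(65 − 23)(210) = 4410.

Producer surplus = 4410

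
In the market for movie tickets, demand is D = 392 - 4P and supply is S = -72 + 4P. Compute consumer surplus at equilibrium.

Consumer surplus = 3200

Equilibrium: 392 - 4P = -72 + 4P gives P* = 58, Q* = 160.
Demand choke price (D = 0): P = 98.
CS = ½(98 − 58)(160) = 3200.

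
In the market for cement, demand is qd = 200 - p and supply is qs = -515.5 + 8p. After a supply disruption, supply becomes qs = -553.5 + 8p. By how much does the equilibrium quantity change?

Δq = -38/9

Original equilibrium: p* = 79.5, q* = 120.5.
New equilibrium: 200 - p = -553.5 + 8p, so 753.5 = 9p and p' = 1507/18; q' = 200 − 1(1507/18) = 2093/18.
Change in quantity: 2093/18 − 120.5 = -38/9.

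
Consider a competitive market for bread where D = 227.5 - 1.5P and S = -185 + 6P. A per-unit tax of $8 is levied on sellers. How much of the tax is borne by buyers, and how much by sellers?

Pre-tax equilibrium: P* = 55, Q* = 145.
Tax on sellers shifts supply to S = -185 + 6(P − 8) = -233 + 6P.
227.5 - 1.5P = -233 + 6P gives buyer price Pb = 61.4; sellers receive Ps = 61.4 − 8 = 53.4.
New quantity: Q = 227.5 − 1.5(61.4) = 135.4.
Buyer burden = 61.4 − 55 = 6.4; seller burden = 55 − 53.4 = 1.6.

Buyers bear $6.4, sellers bear $1.6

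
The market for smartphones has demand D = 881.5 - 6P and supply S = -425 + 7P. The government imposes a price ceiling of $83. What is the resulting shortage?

Shortage = 227.5

Equilibrium price would be P* = 100.5, so the ceiling at 83 binds.
At P = 83: D = 881.5 − 6(83) = 383.5, S = -425 + 7(83) = 156.
Shortage = 383.5 − 156 = 227.5.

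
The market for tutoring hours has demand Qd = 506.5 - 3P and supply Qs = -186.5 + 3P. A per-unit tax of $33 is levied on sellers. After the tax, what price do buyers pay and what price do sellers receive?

Pre-tax equilibrium: P* = 115.5, Q* = 160.
Tax on sellers shifts supply to Qs = -186.5 + 3(P − 33) = -285.5 + 3P.
506.5 - 3P = -285.5 + 3P gives buyer price Pb = 132; sellers receive Ps = 132 − 33 = 99.
New quantity: Q = 506.5 − 3(132) = 110.5.

Buyers pay $132, sellers receive $99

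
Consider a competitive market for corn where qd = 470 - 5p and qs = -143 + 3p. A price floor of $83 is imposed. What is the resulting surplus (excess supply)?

Equilibrium price would be p* = 76.625, so the floor at 83 binds.
At p = 83: qd = 55, qs = 106.
Surplus = 106 − 55 = 51.

Surplus = 51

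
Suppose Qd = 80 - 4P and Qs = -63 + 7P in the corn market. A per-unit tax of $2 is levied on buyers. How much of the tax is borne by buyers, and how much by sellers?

Buyers bear 14/11, sellers bear 8/11

Pre-tax equilibrium: P* = 13, Q* = 28.
Tax on buyers shifts demand to Qd = 80 − 4(P + 2) = 72 - 4P.
72 - 4P = -63 + 7P gives seller price Ps = 135/11; buyers pay Pb = 135/11 + 2 = 157/11.
New quantity: Q = 80 − 4(157/11) = 252/11.
Buyer burden = 157/11 − 13 = 14/11; seller burden = 13 − 135/11 = 8/11.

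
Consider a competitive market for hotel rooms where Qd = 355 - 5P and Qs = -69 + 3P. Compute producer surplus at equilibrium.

Equilibrium: 355 - 5P = -69 + 3P gives P* = 53, Q* = 90.
Supply starts at P = 23 (where Qs = 0).
PS = ½(53 − 23)(90) = 1350.

Producer surplus = 1350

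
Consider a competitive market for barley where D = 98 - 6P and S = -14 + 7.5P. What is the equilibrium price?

P* = 224/27

Set D = S: 98 - 6P = -14 + 7.5P.
112 = 13.5P, so P* = 224/27.
Q* = 98 − 6(224/27) = 434/9.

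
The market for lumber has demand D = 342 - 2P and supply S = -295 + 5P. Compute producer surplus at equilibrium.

Equilibrium: 342 - 2P = -295 + 5P gives P* = 91, Q* = 160.
Supply starts at P = 59 (where S = 0).
PS = ½(91 − 59)(160) = 2560.

Producer surplus = 2560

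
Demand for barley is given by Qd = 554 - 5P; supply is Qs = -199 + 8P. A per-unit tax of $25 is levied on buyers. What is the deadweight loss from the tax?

Deadweight loss = 12500/13

Pre-tax equilibrium: P* = 753/13, Q* = 3437/13.
Tax on buyers shifts demand to Qd = 554 − 5(P + 25) = 429 - 5P.
429 - 5P = -199 + 8P gives seller price Ps = 628/13; buyers pay Pb = 628/13 + 25 = 953/13.
New quantity: Q = 554 − 5(953/13) = 2437/13.
DWL = ½ × 25 × (3437/13 − 2437/13) = 12500/13.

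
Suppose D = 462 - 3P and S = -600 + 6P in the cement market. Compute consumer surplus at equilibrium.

Equilibrium: 462 - 3P = -600 + 6P gives P* = 118, Q* = 108.
Demand choke price (D = 0): P = 154.
CS = ½(154 − 118)(108) = 1944.

Consumer surplus = 1944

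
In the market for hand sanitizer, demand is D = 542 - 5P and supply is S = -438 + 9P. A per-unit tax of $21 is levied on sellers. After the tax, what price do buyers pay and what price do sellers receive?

Pre-tax equilibrium: P* = 70, Q* = 192.
Tax on sellers shifts supply to S = -438 + 9(P − 21) = -627 + 9P.
542 - 5P = -627 + 9P gives buyer price Pb = 83.5; sellers receive Ps = 83.5 − 21 = 62.5.
New quantity: Q = 542 − 5(83.5) = 124.5.

Buyers pay $83.5, sellers receive $62.5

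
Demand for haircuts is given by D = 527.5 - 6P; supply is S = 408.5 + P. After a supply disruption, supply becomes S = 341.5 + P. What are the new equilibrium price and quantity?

P' = 186/7, Q' = 5153/14

Original equilibrium: P* = 17, Q* = 425.5.
New equilibrium: 527.5 - 6P = 341.5 + P, so 186 = 7P and P' = 186/7; Q' = 527.5 − 6(186/7) = 5153/14.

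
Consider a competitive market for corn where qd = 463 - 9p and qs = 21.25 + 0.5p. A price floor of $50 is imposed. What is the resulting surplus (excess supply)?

Surplus = 33.25

Equilibrium price would be p* = 46.5, so the floor at 50 binds.
At p = 50: qd = 13, qs = 46.25.
Surplus = 46.25 − 13 = 33.25.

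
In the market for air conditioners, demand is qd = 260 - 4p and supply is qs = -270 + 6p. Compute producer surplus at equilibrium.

Producer surplus = 192

Equilibrium: 260 - 4p = -270 + 6p gives p* = 53, q* = 48.
Supply starts at p = 45 (where qs = 0).
PS = ½(53 − 45)(48) = 192.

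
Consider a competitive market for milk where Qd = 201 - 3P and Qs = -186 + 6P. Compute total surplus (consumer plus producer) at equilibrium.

Equilibrium: 201 - 3P = -186 + 6P gives P* = 43, Q* = 72.
Demand choke price: P = 67; supply starts at P = 31.
CS = ½(67 − 43)(72) = 864; PS = ½(43 − 31)(72) = 432.

Total surplus = 1296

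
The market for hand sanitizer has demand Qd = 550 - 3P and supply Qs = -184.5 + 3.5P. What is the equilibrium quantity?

Set Qd = Qs: 550 - 3P = -184.5 + 3.5P.
734.5 = 6.5P, so P* = 113.
Q* = 550 − 3(113) = 211.

Q* = 211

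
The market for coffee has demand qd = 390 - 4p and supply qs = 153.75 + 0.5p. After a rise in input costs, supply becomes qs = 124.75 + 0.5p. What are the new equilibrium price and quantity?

Original equilibrium: p* = 52.5, q* = 180.
New equilibrium: 390 - 4p = 124.75 + 0.5p, so 265.25 = 4.5p and p' = 1061/18; q' = 390 − 4(1061/18) = 1388/9.

p' = 1061/18, q' = 1388/9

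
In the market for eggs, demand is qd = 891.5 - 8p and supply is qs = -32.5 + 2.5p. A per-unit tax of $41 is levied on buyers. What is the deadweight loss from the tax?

Deadweight loss = 33620/21

Pre-tax equilibrium: p* = 88, q* = 187.5.
Tax on buyers shifts demand to qd = 891.5 − 8(p + 41) = 563.5 - 8p.
563.5 - 8p = -32.5 + 2.5p gives seller price ps = 1192/21; buyers pay pb = 1192/21 + 41 = 2053/21.
New quantity: q = 891.5 − 8(2053/21) = 4595/42.
DWL = ½ × 41 × (187.5 − 4595/42) = 33620/21.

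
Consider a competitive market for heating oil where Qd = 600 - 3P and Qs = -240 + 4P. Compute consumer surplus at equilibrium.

Consumer surplus = 9600

Equilibrium: 600 - 3P = -240 + 4P gives P* = 120, Q* = 240.
Demand choke price (Qd = 0): P = 200.
CS = ½(200 − 120)(240) = 9600.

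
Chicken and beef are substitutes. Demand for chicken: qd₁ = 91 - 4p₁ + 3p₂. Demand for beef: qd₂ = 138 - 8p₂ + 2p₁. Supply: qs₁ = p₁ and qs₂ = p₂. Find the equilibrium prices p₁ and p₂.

Market 1: 91 - 4p₁ + 3p₂ = p₁ → 5p₁ - 3p₂ = 91.
Market 2: 9p₂ - 2p₁ = 138.
Eliminating p₂: 9×(1) + 3×(2) gives 39p₁ = 1233, so p₁ = 411/13.
Back-substitute into (2): p₂ = (138 + 2×411/13) / 9 = 872/39.

p₁ = 411/13, p₂ = 872/39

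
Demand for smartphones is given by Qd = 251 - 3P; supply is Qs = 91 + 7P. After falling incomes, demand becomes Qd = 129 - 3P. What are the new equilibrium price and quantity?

P' = 3.8, Q' = 117.6

Original equilibrium: P* = 16, Q* = 203.
New equilibrium: 129 - 3P = 91 + 7P, so 38 = 10P and P' = 3.8; Q' = 129 − 3(3.8) = 117.6.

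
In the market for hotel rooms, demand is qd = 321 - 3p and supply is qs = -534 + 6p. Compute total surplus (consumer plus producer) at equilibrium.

Total surplus = 324

Equilibrium: 321 - 3p = -534 + 6p gives p* = 95, q* = 36.
Demand choke price: p = 107; supply starts at p = 89.
CS = ½(107 − 95)(36) = 216; PS = ½(95 − 89)(36) = 108.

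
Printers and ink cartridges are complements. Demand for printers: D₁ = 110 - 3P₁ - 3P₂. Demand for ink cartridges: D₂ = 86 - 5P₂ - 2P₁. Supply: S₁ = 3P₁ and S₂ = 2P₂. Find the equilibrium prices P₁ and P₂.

Market 1: 110 - 3P₁ - 3P₂ = 3P₁ → 6P₁ + 3P₂ = 110.
Market 2: 7P₂ + 2P₁ = 86.
Eliminating P₂: 7×(1) − 3×(2) gives 36P₁ = 512, so P₁ = 128/9.
Back-substitute into (2): P₂ = (86 − 2×128/9) / 7 = 74/9.

P₁ = 128/9, P₂ = 74/9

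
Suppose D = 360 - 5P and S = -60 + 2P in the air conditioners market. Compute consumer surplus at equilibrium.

Equilibrium: 360 - 5P = -60 + 2P gives P* = 60, Q* = 60.
Demand choke price (D = 0): P = 72.
CS = ½(72 − 60)(60) = 360.

Consumer surplus = 360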